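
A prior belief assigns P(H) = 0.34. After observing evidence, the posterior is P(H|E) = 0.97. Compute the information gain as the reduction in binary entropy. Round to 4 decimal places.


H(prior) = -0.34*log2(0.34) - 0.66*log2(0.66)
= 0.9248
H(post) = -0.97*log2(0.97) - 0.03*log2(0.03)
= 0.1944
IG = 0.9248 - 0.1944 = 0.7304

0.7304


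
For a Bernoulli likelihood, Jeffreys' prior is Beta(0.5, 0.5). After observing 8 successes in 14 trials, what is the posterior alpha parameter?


Jeffreys' prior for Bernoulli is Beta(0.5, 0.5).
Posterior is Beta(0.5 + k, 0.5 + n - k).
Posterior alpha = 0.5 + k = 0.5 + 8 = 8.5

8.5


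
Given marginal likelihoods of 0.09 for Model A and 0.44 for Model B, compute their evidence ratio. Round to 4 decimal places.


Ratio = ML(A) / ML(B) = 0.09/0.44
= 0.2045

0.2045


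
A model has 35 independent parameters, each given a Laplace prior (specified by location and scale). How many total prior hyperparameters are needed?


Each Laplace prior needs 2 hyperparameters (location and scale).
Total = 2 * 35 = 70

70


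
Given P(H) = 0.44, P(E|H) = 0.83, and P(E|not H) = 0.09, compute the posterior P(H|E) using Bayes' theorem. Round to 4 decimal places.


By Bayes' theorem: P(H|E) = P(E|H)*P(H) / P(E)
P(E) = P(E|H)*P(H) + P(E|not H)*P(not H)
P(E) = 0.83*0.44 + 0.09*0.56 = 0.4156
P(H|E) = 0.83*0.44 / 0.4156 = 0.8787

0.8787


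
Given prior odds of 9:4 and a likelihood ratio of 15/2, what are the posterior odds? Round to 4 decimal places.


Posterior odds = prior odds * LR
Prior odds = 9/4 = 2.25
LR = 15/2 = 7.5
Posterior odds = 2.25 * 7.5 = 16.875

16.875


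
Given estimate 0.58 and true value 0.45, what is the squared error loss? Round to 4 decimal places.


Squared error = (estimate - true)^2
Difference = 0.13
Loss = 0.13^2 = 0.0169

0.0169


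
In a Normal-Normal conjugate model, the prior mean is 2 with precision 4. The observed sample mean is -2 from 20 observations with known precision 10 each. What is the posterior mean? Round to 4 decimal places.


Posterior precision = tau0 + n*tau = 4 + 20*10 = 204
Posterior mean = (tau0*mu0 + n*tau*xbar) / posterior_precision
= (4*2 + 20*10*-2) / 204
= -392 / 204 = -1.9216

-1.9216


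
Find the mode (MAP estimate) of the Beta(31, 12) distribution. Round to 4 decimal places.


For Beta(a,b) with a,b > 1:
Mode = (a-1)/(a+b-2) = (31-1)/(43-2)
= 30/41 = 0.7317

0.7317


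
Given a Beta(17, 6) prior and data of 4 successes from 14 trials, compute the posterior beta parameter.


Number of failures = 14 - 4 = 10
Posterior beta = 6 + 10 = 16

16


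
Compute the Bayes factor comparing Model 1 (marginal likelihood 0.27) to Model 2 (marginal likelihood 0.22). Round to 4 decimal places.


BF12 = marginal likelihood of M1 / marginal likelihood of M2
= 0.27/0.22
= 1.2273

1.2273


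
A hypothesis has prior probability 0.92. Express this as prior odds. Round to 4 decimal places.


Odds = P(H) / P(not H) = 0.92 / 0.08
= 11.5

11.5


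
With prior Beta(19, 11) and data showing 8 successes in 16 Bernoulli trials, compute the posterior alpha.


Conjugate update: alpha_posterior = alpha_prior + k
= 19 + 8 = 27

27


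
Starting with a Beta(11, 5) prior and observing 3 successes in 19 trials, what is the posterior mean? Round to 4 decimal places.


Posterior parameters: alpha = 11 + 3 = 14
beta = 5 + 16 = 21
Posterior mean = alpha / (alpha + beta) = 14 / 35
= 0.4

0.4


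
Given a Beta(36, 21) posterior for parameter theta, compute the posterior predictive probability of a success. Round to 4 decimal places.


For a Beta-Bernoulli model, the predictive probability is the mean:
P(success) = 36/(36+21) = 36/57 = 0.6316

0.6316


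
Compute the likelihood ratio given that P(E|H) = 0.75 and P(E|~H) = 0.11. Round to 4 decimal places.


LR = P(E|H) / P(E|~H)
= 0.75 / 0.11 = 6.8182

6.8182


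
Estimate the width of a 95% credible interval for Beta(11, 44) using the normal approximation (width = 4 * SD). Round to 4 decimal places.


For Beta(a,b): Var = ab/((a+b)^2(a+b+1))
Var = 0.0029, SD = 0.0535
Approximate 95% CI width = 4 * 0.0535 = 0.2138

0.2138


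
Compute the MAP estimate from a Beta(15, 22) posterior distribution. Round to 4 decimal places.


MAP = mode of Beta distribution
= (alpha - 1)/(alpha + beta - 2)
= (15-1)/(15+22-2)
= 14/35 = 0.4

0.4


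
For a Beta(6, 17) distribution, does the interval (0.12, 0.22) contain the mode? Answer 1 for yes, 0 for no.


Mode of Beta(a,b) = (a-1)/(a+b-2)
= (6-1)/(6+17-2) = 0.2381
Check: 0.12 <= 0.2381 <= 0.22?
Result: 0

0


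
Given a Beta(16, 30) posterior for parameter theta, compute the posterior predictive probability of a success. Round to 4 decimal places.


For a Beta-Bernoulli model, the predictive probability is the mean:
P(success) = 16/(16+30) = 16/46 = 0.3478

0.3478


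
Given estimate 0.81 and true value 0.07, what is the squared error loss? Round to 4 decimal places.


Squared error = (estimate - true)^2
Difference = 0.74
Loss = 0.74^2 = 0.5476

0.5476


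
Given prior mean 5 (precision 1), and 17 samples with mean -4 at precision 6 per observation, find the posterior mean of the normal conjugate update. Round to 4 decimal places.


The posterior mean is a precision-weighted average of prior and data.
Post. prec. = 1 + 102 = 103
Post. mean = (5 + -408)/103 = -403/103 = -3.9126

-3.9126


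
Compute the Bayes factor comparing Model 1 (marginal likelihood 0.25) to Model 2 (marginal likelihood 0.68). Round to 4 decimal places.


BF12 = marginal likelihood of M1 / marginal likelihood of M2
= 0.25/0.68
= 0.3676

0.3676


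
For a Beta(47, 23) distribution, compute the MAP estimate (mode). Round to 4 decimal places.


MAP = mode = (a-1)/(a+b-2)
= (47-1)/(47+23-2)
= 46/68 = 0.6765

0.6765


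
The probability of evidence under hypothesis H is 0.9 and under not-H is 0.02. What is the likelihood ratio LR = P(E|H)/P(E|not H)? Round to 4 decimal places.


LR = 0.9 / 0.02
= 45.0

45.0


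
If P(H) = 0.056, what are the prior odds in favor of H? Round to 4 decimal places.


Prior odds = P(H) / (1 - P(H))
= 0.056 / 0.944
= 0.0593

0.0593


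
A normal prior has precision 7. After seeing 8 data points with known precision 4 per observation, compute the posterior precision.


In the conjugate normal model, precisions add:
tau_posterior = tau_prior + n * tau_data
= 7 + 8*4 = 39

39


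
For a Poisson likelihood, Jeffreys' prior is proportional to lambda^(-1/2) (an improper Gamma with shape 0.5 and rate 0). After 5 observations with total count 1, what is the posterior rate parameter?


Jeffreys' prior for Poisson is proportional to lambda^(-1/2).
Posterior is Gamma(0.5 + S, 0 + n) = Gamma(0.5 + 1, 5).
Posterior rate = 0 + n = 5

5.0


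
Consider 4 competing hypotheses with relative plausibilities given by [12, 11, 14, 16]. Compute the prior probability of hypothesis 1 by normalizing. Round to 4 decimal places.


Sum of weights = 12 + 11 + 14 + 16 = 53
Normalized prior for H1 = 12 / 53
= 0.2264

0.2264


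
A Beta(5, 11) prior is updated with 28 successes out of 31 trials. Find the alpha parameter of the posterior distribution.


In the Beta-Binomial conjugate update:
alpha_post = alpha_prior + successes
= 5 + 28
= 33

33


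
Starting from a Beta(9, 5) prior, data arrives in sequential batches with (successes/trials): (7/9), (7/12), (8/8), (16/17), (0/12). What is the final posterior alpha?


In sequential Bayesian updating, we sum all successes.
Total successes = 38
Final alpha = 9 + 38 = 47

47


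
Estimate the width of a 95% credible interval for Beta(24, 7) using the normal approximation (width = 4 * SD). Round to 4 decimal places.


For Beta(a,b): Var = ab/((a+b)^2(a+b+1))
Var = 0.0055, SD = 0.0739
Approximate 95% CI width = 4 * 0.0739 = 0.2957

0.2957


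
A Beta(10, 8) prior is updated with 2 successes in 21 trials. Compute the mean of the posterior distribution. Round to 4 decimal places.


After update: Beta(12, 27)
Mean = 12 / (12 + 27) = 12 / 39
= 0.3077

0.3077


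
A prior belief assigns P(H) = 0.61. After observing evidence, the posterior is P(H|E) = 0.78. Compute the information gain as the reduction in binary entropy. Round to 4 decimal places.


H(prior) = -0.61*log2(0.61) - 0.39*log2(0.39)
= 0.9648
H(post) = -0.78*log2(0.78) - 0.22*log2(0.22)
= 0.7602
IG = 0.9648 - 0.7602 = 0.2046

0.2046


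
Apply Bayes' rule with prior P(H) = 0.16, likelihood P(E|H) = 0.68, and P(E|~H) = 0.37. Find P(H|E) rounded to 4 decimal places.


Step 1: Compute marginal P(E) = P(E|H)P(H) + P(E|~H)P(~H)
= 0.68*0.16 + 0.37*0.84 = 0.4196
Step 2: P(H|E) = P(E|H)P(H)/P(E) = 0.1088/0.4196
= 0.2593

0.2593


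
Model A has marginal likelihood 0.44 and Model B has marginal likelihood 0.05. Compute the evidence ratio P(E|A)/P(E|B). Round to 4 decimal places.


Evidence ratio = P(E|A) / P(E|B)
= 0.44 / 0.05
= 8.8

8.8


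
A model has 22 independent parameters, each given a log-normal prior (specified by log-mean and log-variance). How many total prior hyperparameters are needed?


Each log-normal prior needs 2 hyperparameters (log-mean and log-variance).
Total = 2 * 22 = 44

44


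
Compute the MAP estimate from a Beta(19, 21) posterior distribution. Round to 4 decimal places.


MAP = mode of Beta distribution
= (alpha - 1)/(alpha + beta - 2)
= (19-1)/(19+21-2)
= 18/38 = 0.4737

0.4737


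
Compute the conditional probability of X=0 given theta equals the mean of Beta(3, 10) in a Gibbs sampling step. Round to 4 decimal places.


Mean of Beta(3, 10) = 0.2308
P(X=0 | theta=0.2308) = 0.7692

0.7692


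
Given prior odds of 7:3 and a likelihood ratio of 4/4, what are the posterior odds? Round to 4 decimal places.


Posterior odds = prior odds * LR
Prior odds = 7/3 = 2.3333
LR = 4/4 = 1.0
Posterior odds = 2.3333 * 1.0 = 2.3333

2.3333


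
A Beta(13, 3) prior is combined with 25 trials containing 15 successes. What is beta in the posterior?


In conjugate updating:
beta_posterior = beta_prior + (n - k)
= 3 + (25 - 15)
= 3 + 10 = 13

13


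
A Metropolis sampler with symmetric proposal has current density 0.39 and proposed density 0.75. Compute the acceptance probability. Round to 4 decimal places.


For symmetric proposals, acceptance = min(1, pi(x*)/pi(x))
= min(1, 0.75/0.39)
= min(1, 1.9231) = 1.0

1.0


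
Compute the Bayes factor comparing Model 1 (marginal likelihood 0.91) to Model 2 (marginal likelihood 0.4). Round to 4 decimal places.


BF12 = marginal likelihood of M1 / marginal likelihood of M2
= 0.91/0.4
= 2.275

2.275


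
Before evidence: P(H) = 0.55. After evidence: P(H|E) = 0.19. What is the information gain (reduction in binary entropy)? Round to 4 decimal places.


Prior entropy = 0.9928
Posterior entropy = 0.7015
Information gain = 0.9928 - 0.7015 = 0.2913

0.2913


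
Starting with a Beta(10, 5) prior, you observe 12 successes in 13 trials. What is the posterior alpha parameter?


For a Beta-Binomial conjugate model:
Posterior alpha = prior alpha + number of successes
= 10 + 12 = 22

22


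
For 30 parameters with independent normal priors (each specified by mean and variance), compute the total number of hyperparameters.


A normal prior has 2 hyperparameters per parameter.
Total = 30 * 2 = 60

60


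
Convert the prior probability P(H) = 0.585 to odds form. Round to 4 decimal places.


P(not H) = 1 - 0.585 = 0.415
Odds = 0.585 / 0.415 = 1.4096

1.4096


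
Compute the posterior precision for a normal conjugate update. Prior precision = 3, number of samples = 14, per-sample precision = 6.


tau_post = tau_0 + n * tau
= 3 + 14 * 6 = 87

87


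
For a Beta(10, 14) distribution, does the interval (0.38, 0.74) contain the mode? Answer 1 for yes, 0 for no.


Mode of Beta(a,b) = (a-1)/(a+b-2)
= (10-1)/(10+14-2) = 0.4091
Check: 0.38 <= 0.4091 <= 0.74?
Result: 1

1


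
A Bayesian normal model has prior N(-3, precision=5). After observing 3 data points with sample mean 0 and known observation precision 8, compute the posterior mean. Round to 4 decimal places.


Posterior mean = (prior_precision * prior_mean + n * data_precision * data_mean) / (prior_precision + n * data_precision)
Numerator = 5*-3 + 3*8*0 = -15
Denominator = 5 + 3*8 = 29
Posterior mean = -0.5172

-0.5172


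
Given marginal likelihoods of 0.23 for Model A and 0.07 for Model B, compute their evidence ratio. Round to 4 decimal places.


Ratio = ML(A) / ML(B) = 0.23/0.07
= 3.2857

3.2857


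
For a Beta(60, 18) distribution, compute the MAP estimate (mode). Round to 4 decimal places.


MAP = mode = (a-1)/(a+b-2)
= (60-1)/(60+18-2)
= 59/76 = 0.7763

0.7763


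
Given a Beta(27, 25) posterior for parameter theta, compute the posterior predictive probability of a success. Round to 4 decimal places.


For a Beta-Bernoulli model, the predictive probability is the mean:
P(success) = 27/(27+25) = 27/52 = 0.5192

0.5192


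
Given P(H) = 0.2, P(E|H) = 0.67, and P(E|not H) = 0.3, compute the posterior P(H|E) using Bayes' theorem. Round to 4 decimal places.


By Bayes' theorem: P(H|E) = P(E|H)*P(H) / P(E)
P(E) = P(E|H)*P(H) + P(E|not H)*P(not H)
P(E) = 0.67*0.2 + 0.3*0.8 = 0.374
P(H|E) = 0.67*0.2 / 0.374 = 0.3583

0.3583


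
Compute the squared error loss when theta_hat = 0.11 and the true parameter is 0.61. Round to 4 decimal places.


L = (theta_hat - theta_true)^2
= (0.11 - 0.61)^2
= -0.5^2 = 0.25

0.25


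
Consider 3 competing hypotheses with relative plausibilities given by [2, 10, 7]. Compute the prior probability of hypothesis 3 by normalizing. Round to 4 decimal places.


Sum of weights = 2 + 10 + 7 = 19
Normalized prior for H3 = 7 / 19
= 0.3684

0.3684


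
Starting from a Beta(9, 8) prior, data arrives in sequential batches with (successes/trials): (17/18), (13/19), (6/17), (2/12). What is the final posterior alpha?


In sequential Bayesian updating, we sum all successes.
Total successes = 38
Final alpha = 9 + 38 = 47

47


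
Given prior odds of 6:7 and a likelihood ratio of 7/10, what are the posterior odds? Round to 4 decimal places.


Posterior odds = prior odds * LR
Prior odds = 6/7 = 0.8571
LR = 7/10 = 0.7
Posterior odds = 0.8571 * 0.7 = 0.6

0.6


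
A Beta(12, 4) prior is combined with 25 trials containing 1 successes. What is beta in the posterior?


In conjugate updating:
beta_posterior = beta_prior + (n - k)
= 4 + (25 - 1)
= 4 + 24 = 28

28


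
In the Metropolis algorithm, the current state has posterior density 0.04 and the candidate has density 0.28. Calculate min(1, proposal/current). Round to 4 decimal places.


Ratio = 0.28/0.04 = 7.0
Acceptance probability = min(1, 7.0)
= 1.0

1.0


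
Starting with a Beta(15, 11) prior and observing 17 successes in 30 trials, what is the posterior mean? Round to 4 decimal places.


Posterior parameters: alpha = 15 + 17 = 32
beta = 11 + 13 = 24
Posterior mean = alpha / (alpha + beta) = 32 / 56
= 0.5714

0.5714


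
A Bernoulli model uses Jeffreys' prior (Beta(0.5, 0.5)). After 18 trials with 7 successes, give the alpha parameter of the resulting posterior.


Posterior = Beta(prior_alpha + successes, prior_beta + failures)
= Beta(0.5 + 7, 0.5 + 11)
Posterior alpha = 0.5 + k = 0.5 + 7 = 7.5

7.5


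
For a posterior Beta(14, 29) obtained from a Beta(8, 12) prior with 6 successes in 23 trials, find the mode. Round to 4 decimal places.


Mode = (alpha - 1) / (alpha + beta - 2)
= 13 / 41
= 0.3171

0.3171


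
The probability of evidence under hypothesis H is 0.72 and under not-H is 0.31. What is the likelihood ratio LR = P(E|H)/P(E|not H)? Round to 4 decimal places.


LR = 0.72 / 0.31
= 2.3226

2.3226


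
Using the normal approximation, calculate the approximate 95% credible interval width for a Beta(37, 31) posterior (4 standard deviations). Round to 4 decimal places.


Var(Beta) = 37*31/(68^2 * 69) = 0.0036
SD = 0.06
Width ~ 4*SD = 0.2398

0.2398


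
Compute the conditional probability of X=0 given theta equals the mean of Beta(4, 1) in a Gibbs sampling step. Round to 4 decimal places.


Mean of Beta(4, 1) = 0.8
P(X=0 | theta=0.8) = 0.2

0.2


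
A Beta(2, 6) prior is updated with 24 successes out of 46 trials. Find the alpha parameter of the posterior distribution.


In the Beta-Binomial conjugate update:
alpha_post = alpha_prior + successes
= 2 + 24
= 26

26


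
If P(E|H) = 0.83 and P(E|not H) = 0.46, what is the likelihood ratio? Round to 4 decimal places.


Likelihood ratio = P(E|H) / P(E|not H)
= 0.83 / 0.46
= 1.8043

1.8043


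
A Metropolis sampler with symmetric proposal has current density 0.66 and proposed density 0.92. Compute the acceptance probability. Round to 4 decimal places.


For symmetric proposals, acceptance = min(1, pi(x*)/pi(x))
= min(1, 0.92/0.66)
= min(1, 1.3939) = 1.0

1.0


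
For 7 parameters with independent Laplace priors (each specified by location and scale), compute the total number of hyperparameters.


A Laplace prior has 2 hyperparameters per parameter.
Total = 7 * 2 = 14

14


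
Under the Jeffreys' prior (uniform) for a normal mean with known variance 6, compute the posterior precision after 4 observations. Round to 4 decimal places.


Prior precision = 0 (flat prior).
Post. prec. = 0 + n/var = 4/6 = 0.6667

0.6667


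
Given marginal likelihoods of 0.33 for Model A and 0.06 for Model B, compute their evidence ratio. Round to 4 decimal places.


Ratio = ML(A) / ML(B) = 0.33/0.06
= 5.5

5.5


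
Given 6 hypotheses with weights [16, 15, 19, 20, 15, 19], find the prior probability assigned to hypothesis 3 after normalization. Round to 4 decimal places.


To normalize, divide each weight by the sum of all weights.
Sum = 104
Prior(H3) = 19/104 = 0.1827

0.1827


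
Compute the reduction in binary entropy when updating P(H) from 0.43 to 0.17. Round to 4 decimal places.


H_before = -p*log2(p) - (1-p)*log2(1-p) for p=0.43: 0.9858
H_after for p=0.17: 0.6577
Reduction = 0.9858 - 0.6577 = 0.3281

0.3281


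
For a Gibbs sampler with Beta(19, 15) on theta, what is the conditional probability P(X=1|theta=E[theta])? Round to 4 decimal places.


E[theta] = 19/(19+15) = 0.5588
P(X=1|theta) = theta = 0.5588

0.5588


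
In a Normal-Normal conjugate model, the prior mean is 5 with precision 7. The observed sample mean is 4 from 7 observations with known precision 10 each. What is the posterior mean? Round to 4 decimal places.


Posterior precision = tau0 + n*tau = 7 + 7*10 = 77
Posterior mean = (tau0*mu0 + n*tau*xbar) / posterior_precision
= (7*5 + 7*10*4) / 77
= 315 / 77 = 4.0909

4.0909


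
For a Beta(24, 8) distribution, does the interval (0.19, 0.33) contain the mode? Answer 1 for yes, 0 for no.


Mode of Beta(a,b) = (a-1)/(a+b-2)
= (24-1)/(24+8-2) = 0.7667
Check: 0.19 <= 0.7667 <= 0.33?
Result: 0

0


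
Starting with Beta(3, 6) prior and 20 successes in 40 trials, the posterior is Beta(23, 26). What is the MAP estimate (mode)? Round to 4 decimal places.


The mode of Beta(a, b) when a > 1 and b > 1 is (a-1)/(a+b-2)
= (23 - 1) / (23 + 26 - 2)
= 22 / 47
= 0.4681

0.4681


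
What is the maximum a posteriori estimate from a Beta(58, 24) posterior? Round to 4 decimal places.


The MAP estimate equals the mode of the distribution.
Mode of Beta(a,b) = (a-1)/(a+b-2)
= 57/80
= 0.7125

0.7125


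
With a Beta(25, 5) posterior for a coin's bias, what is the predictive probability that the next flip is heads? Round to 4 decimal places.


The predictive probability equals the posterior mean.
P(next = heads) = alpha / (alpha + beta)
= 25 / 30 = 0.8333

0.8333


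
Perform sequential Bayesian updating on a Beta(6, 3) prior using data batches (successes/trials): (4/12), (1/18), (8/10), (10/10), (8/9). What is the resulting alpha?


Accumulate successes: 31
Posterior alpha = prior alpha + sum of successes
= 6 + 31 = 37

37


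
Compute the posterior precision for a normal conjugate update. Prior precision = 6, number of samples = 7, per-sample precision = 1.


tau_post = tau_0 + n * tau
= 6 + 7 * 1 = 13

13


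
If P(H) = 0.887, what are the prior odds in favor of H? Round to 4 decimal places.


Prior odds = P(H) / (1 - P(H))
= 0.887 / 0.113
= 7.8496

7.8496


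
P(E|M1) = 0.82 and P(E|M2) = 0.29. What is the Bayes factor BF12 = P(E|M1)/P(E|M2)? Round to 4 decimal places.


Bayes factor BF12 = P(E|M1) / P(E|M2)
= 0.82 / 0.29
= 2.8276

2.8276


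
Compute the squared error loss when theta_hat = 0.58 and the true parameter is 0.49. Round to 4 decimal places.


L = (theta_hat - theta_true)^2
= (0.58 - 0.49)^2
= 0.09^2 = 0.0081

0.0081


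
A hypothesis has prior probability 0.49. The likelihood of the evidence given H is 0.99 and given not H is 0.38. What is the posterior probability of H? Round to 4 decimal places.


Using Bayes' theorem:
P(E) = 0.49 * 0.99 + 0.51 * 0.38
P(E) = 0.6789
P(H|E) = (0.49 * 0.99) / 0.6789 = 0.7145

0.7145


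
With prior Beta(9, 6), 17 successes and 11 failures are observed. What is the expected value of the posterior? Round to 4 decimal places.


Posterior = Beta(26, 17)
E[theta] = alpha/(alpha+beta)
= 26/43 = 0.6047

0.6047


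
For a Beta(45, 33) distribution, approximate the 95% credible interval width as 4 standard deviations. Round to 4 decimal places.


Variance of Beta(a,b) = ab / ((a+b)^2 * (a+b+1))
= 45*33 / ((78)^2 * 79)
= 0.0031
SD = sqrt(0.0031) = 0.0556
Width = 4 * SD = 0.2223

0.2223


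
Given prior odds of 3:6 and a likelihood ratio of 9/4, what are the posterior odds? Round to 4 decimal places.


Posterior odds = prior odds * LR
Prior odds = 3/6 = 0.5
LR = 9/4 = 2.25
Posterior odds = 0.5 * 2.25 = 1.125

1.125


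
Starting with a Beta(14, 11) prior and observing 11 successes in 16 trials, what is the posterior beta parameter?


Posterior beta = prior beta + failures
Failures = 16 - 11 = 5
beta_post = 11 + 5 = 16

16


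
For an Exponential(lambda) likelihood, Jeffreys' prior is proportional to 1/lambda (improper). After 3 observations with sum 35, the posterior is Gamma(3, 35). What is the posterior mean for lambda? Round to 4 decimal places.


Posterior = Gamma(n, sum_x) = Gamma(3, 35)
Posterior mean = shape/rate = 3/35
= 0.0857

0.0857


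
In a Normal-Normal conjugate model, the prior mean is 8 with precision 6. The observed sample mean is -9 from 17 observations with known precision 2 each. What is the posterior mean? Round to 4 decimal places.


Posterior precision = tau0 + n*tau = 6 + 17*2 = 40
Posterior mean = (tau0*mu0 + n*tau*xbar) / posterior_precision
= (6*8 + 17*2*-9) / 40
= -258 / 40 = -6.45

-6.45


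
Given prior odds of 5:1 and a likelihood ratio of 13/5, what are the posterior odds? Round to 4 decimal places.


Posterior odds = prior odds * LR
Prior odds = 5/1 = 5.0
LR = 13/5 = 2.6
Posterior odds = 5.0 * 2.6 = 13.0

13.0


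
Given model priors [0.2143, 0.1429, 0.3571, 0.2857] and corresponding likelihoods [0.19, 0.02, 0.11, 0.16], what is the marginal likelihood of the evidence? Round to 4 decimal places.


P(E) = sum_i P(M_i) P(E|M_i)
= 0.0407 + 0.0029 + 0.0393 + 0.0457
= 0.1286

0.1286


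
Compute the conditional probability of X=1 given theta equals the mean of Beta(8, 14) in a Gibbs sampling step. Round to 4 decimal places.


Mean of Beta(8, 14) = 0.3636
P(X=1 | theta=0.3636) = 0.3636

0.3636


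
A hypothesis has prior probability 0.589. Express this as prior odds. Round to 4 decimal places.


Odds = P(H) / P(not H) = 0.589 / 0.411
= 1.4331

1.4331


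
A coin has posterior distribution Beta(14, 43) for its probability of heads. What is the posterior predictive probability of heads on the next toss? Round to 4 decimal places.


Posterior predictive = E[theta] = alpha/(alpha+beta)
= 14/57
= 0.2456

0.2456


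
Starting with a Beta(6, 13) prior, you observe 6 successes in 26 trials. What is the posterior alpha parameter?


For a Beta-Binomial conjugate model:
Posterior alpha = prior alpha + number of successes
= 6 + 6 = 12

12


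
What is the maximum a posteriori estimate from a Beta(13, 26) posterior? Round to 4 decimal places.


The MAP estimate equals the mode of the distribution.
Mode of Beta(a,b) = (a-1)/(a+b-2)
= 12/37
= 0.3243

0.3243


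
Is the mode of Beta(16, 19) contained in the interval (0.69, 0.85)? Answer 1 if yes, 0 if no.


Mode = (a-1)/(a+b-2) = 15/33 = 0.4545
Interval: (0.69, 0.85)
Contains mode? 0

0


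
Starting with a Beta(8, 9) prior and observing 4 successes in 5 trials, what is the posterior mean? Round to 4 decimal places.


Posterior parameters: alpha = 8 + 4 = 12
beta = 9 + 1 = 10
Posterior mean = alpha / (alpha + beta) = 12 / 22
= 0.5455

0.5455


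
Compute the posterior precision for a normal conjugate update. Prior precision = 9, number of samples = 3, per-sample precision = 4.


tau_post = tau_0 + n * tau
= 9 + 3 * 4 = 21

21


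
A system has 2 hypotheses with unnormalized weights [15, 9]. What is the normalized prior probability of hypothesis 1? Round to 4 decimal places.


The normalized prior is the weight divided by the total.
Total weight = 24
P(H1) = 15 / 24 = 0.625

0.625


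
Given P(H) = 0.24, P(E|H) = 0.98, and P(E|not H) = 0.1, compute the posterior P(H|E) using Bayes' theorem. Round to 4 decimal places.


By Bayes' theorem: P(H|E) = P(E|H)*P(H) / P(E)
P(E) = P(E|H)*P(H) + P(E|not H)*P(not H)
P(E) = 0.98*0.24 + 0.1*0.76 = 0.3112
P(H|E) = 0.98*0.24 / 0.3112 = 0.7558

0.7558


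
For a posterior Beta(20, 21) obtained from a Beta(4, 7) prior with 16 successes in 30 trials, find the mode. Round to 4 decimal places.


Mode = (alpha - 1) / (alpha + beta - 2)
= 19 / 39
= 0.4872

0.4872


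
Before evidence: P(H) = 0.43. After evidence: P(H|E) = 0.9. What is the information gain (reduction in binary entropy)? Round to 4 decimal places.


Prior entropy = 0.9858
Posterior entropy = 0.469
Information gain = 0.9858 - 0.469 = 0.5168

0.5168


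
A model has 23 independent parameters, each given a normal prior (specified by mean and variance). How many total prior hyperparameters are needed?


Each normal prior needs 2 hyperparameters (mean and variance).
Total = 2 * 23 = 46

46


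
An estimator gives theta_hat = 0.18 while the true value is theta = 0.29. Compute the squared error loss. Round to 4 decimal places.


The squared error loss is (theta_hat - theta)^2
= (0.18 - 0.29)^2
= (-0.11)^2 = 0.0121

0.0121


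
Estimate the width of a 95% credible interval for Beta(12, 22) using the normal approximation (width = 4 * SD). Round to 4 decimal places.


For Beta(a,b): Var = ab/((a+b)^2(a+b+1))
Var = 0.0065, SD = 0.0808
Approximate 95% CI width = 4 * 0.0808 = 0.3231

0.3231


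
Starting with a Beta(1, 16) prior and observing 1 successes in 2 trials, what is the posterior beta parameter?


Posterior beta = prior beta + failures
Failures = 2 - 1 = 1
beta_post = 16 + 1 = 17

17


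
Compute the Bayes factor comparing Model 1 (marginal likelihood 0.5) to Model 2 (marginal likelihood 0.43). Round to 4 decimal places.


BF12 = marginal likelihood of M1 / marginal likelihood of M2
= 0.5/0.43
= 1.1628

1.1628


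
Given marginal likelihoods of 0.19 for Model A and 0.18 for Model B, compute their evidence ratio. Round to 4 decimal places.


Ratio = ML(A) / ML(B) = 0.19/0.18
= 1.0556

1.0556


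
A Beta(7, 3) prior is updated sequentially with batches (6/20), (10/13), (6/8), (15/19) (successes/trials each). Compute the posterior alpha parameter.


Sequential conjugate updating is equivalent to a single batch update.
Total successes across all batches = 37
alpha_posterior = alpha_prior + total_successes = 7 + 37
= 44

44


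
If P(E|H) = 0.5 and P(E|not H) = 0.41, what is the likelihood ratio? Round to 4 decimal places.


Likelihood ratio = P(E|H) / P(E|not H)
= 0.5 / 0.41
= 1.2195

1.2195


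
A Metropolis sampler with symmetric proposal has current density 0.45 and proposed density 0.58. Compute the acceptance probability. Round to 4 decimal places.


For symmetric proposals, acceptance = min(1, pi(x*)/pi(x))
= min(1, 0.58/0.45)
= min(1, 1.2889) = 1.0

1.0


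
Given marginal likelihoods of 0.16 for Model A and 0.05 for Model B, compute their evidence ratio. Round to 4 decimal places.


Ratio = ML(A) / ML(B) = 0.16/0.05
= 3.2

3.2


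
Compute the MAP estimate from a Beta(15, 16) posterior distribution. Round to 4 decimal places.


MAP = mode of Beta distribution
= (alpha - 1)/(alpha + beta - 2)
= (15-1)/(15+16-2)
= 14/29 = 0.4828

0.4828


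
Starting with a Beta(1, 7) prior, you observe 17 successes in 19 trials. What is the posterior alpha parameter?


For a Beta-Binomial conjugate model:
Posterior alpha = prior alpha + number of successes
= 1 + 17 = 18

18


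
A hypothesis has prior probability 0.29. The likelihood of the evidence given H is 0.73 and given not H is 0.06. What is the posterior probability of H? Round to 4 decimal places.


Using Bayes' theorem:
P(E) = 0.29 * 0.73 + 0.71 * 0.06
P(E) = 0.2543
P(H|E) = (0.29 * 0.73) / 0.2543 = 0.8325

0.8325


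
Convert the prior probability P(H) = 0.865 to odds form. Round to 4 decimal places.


P(not H) = 1 - 0.865 = 0.135
Odds = 0.865 / 0.135 = 6.4074

6.4074


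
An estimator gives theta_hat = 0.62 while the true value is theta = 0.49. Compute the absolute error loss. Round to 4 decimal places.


The absolute error loss is |theta_hat - theta|
= |0.62 - 0.49|
= 0.13

0.13


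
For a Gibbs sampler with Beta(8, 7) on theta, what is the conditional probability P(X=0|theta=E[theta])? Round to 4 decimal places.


E[theta] = 8/(8+7) = 0.5333
P(X=0|theta) = 1 - theta = 0.4667

0.4667


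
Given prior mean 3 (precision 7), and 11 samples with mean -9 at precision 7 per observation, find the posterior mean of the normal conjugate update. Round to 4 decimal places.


The posterior mean is a precision-weighted average of prior and data.
Post. prec. = 7 + 77 = 84
Post. mean = (21 + -693)/84 = -672/84 = -8.0

-8.0


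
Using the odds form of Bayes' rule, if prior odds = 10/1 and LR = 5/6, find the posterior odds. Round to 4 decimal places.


Bayes' rule in odds form: posterior odds = prior odds * LR
= (10 * 5) / (1 * 6)
= 50/6 = 8.3333

8.3333


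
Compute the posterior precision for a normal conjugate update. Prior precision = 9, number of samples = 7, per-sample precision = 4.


tau_post = tau_0 + n * tau
= 9 + 7 * 4 = 37

37


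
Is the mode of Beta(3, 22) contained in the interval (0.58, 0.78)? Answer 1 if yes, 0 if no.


Mode = (a-1)/(a+b-2) = 2/23 = 0.087
Interval: (0.58, 0.78)
Contains mode? 0

0


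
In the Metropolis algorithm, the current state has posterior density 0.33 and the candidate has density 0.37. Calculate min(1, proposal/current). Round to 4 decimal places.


Ratio = 0.37/0.33 = 1.1212
Acceptance probability = min(1, 1.1212)
= 1.0

1.0


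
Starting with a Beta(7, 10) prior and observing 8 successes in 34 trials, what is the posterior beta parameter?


Posterior beta = prior beta + failures
Failures = 34 - 8 = 26
beta_post = 10 + 26 = 36

36


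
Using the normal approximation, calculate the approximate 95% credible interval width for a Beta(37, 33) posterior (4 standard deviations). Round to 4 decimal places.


Var(Beta) = 37*33/(70^2 * 71) = 0.0035
SD = 0.0592
Width ~ 4*SD = 0.237

0.237


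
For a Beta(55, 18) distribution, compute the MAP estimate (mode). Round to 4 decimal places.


MAP = mode = (a-1)/(a+b-2)
= (55-1)/(55+18-2)
= 54/71 = 0.7606

0.7606


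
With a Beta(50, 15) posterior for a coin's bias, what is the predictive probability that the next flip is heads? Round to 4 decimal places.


The predictive probability equals the posterior mean.
P(next = heads) = alpha / (alpha + beta)
= 50 / 65 = 0.7692

0.7692


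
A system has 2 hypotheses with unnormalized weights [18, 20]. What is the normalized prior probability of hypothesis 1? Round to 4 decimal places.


The normalized prior is the weight divided by the total.
Total weight = 38
P(H1) = 18 / 38 = 0.4737

0.4737


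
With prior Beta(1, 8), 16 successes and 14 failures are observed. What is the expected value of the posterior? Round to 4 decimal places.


Posterior = Beta(17, 22)
E[theta] = alpha/(alpha+beta)
= 17/39 = 0.4359

0.4359


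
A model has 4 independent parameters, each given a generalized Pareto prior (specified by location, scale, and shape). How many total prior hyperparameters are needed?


Each generalized Pareto prior needs 3 hyperparameters (location, scale, and shape).
Total = 3 * 4 = 12

12


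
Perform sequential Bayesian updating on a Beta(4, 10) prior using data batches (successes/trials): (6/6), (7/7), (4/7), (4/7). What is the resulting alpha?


Accumulate successes: 21
Posterior alpha = prior alpha + sum of successes
= 4 + 21 = 25

25


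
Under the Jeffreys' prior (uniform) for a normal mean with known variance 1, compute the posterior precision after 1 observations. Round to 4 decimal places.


Prior precision = 0 (flat prior).
Post. prec. = 0 + n/var = 1/1 = 1.0

1.0


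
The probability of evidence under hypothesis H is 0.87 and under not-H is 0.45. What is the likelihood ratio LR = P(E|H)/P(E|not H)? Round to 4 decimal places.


LR = 0.87 / 0.45
= 1.9333

1.9333


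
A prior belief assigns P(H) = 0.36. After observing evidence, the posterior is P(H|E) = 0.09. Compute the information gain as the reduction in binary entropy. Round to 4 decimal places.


H(prior) = -0.36*log2(0.36) - 0.64*log2(0.64)
= 0.9427
H(post) = -0.09*log2(0.09) - 0.91*log2(0.91)
= 0.4365
IG = 0.9427 - 0.4365 = 0.5062

0.5062


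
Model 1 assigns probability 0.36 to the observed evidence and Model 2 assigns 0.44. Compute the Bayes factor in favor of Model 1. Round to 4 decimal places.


BF = P(data|M1) / P(data|M2)
= 0.36 / 0.44 = 0.8182

0.8182


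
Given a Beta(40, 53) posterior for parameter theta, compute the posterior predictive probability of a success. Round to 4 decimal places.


For a Beta-Bernoulli model, the predictive probability is the mean:
P(success) = 40/(40+53) = 40/93 = 0.4301

0.4301


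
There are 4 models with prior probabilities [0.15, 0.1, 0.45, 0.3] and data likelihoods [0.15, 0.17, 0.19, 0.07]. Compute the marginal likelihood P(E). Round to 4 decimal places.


P(E) = sum over models of P(M_i) * P(E|M_i)
= 0.15*0.15 + 0.1*0.17 + 0.45*0.19 + 0.3*0.07
= 0.146

0.146


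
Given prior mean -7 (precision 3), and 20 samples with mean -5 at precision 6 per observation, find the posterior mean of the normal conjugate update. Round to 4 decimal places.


The posterior mean is a precision-weighted average of prior and data.
Post. prec. = 3 + 120 = 123
Post. mean = (-21 + -600)/123 = -621/123 = -5.0488

-5.0488


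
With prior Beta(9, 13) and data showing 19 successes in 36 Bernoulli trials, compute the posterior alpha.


Conjugate update: alpha_posterior = alpha_prior + k
= 9 + 19 = 28

28


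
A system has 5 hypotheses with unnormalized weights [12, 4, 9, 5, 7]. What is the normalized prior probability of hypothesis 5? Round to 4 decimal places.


The normalized prior is the weight divided by the total.
Total weight = 37
P(H5) = 7 / 37 = 0.1892

0.1892


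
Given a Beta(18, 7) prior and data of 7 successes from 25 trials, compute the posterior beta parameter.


Number of failures = 25 - 7 = 18
Posterior beta = 7 + 18 = 25

25


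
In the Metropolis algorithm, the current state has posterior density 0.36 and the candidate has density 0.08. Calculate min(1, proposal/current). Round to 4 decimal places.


Ratio = 0.08/0.36 = 0.2222
Acceptance probability = min(1, 0.2222)
= 0.2222

0.2222


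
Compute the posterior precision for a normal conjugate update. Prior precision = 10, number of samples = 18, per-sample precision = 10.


tau_post = tau_0 + n * tau
= 10 + 18 * 10 = 190

190


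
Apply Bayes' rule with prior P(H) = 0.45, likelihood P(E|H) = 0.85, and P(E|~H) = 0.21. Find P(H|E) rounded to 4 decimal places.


Step 1: Compute marginal P(E) = P(E|H)P(H) + P(E|~H)P(~H)
= 0.85*0.45 + 0.21*0.55 = 0.498
Step 2: P(H|E) = P(E|H)P(H)/P(E) = 0.3825/0.498
= 0.7681

0.7681


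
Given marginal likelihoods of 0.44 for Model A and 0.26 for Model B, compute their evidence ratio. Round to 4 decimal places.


Ratio = ML(A) / ML(B) = 0.44/0.26
= 1.6923

1.6923


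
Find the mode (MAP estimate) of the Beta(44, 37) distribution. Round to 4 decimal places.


For Beta(a,b) with a,b > 1:
Mode = (a-1)/(a+b-2) = (44-1)/(81-2)
= 43/79 = 0.5443

0.5443


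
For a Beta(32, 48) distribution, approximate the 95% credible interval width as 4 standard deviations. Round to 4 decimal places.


Variance of Beta(a,b) = ab / ((a+b)^2 * (a+b+1))
= 32*48 / ((80)^2 * 81)
= 0.003
SD = sqrt(0.003) = 0.0544
Width = 4 * SD = 0.2177

0.2177


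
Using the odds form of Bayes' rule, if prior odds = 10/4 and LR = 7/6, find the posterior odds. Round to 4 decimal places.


Bayes' rule in odds form: posterior odds = prior odds * LR
= (10 * 7) / (4 * 6)
= 70/24 = 2.9167

2.9167


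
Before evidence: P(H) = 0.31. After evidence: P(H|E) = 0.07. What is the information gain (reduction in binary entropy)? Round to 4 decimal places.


Prior entropy = 0.8932
Posterior entropy = 0.3659
Information gain = 0.8932 - 0.3659 = 0.5272

0.5272


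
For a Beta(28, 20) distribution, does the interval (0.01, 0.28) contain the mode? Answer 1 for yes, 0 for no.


Mode of Beta(a,b) = (a-1)/(a+b-2)
= (28-1)/(28+20-2) = 0.587
Check: 0.01 <= 0.587 <= 0.28?
Result: 0

0


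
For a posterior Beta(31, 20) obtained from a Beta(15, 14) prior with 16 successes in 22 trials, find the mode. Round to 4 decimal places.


Mode = (alpha - 1) / (alpha + beta - 2)
= 30 / 49
= 0.6122

0.6122


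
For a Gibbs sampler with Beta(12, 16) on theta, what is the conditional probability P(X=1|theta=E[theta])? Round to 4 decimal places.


E[theta] = 12/(12+16) = 0.4286
P(X=1|theta) = theta = 0.4286

0.4286


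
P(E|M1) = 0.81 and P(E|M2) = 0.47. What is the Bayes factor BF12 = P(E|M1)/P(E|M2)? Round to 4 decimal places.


Bayes factor BF12 = P(E|M1) / P(E|M2)
= 0.81 / 0.47
= 1.7234

1.7234


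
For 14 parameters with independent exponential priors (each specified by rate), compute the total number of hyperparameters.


A exponential prior has 1 hyperparameter per parameter.
Total = 14 * 1 = 14

14


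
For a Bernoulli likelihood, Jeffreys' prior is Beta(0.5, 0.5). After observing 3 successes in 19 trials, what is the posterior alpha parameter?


Jeffreys' prior for Bernoulli is Beta(0.5, 0.5).
Posterior is Beta(0.5 + k, 0.5 + n - k).
Posterior alpha = 0.5 + k = 0.5 + 3 = 3.5

3.5


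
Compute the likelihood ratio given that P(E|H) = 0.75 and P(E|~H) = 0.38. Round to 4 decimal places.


LR = P(E|H) / P(E|~H)
= 0.75 / 0.38 = 1.9737

1.9737


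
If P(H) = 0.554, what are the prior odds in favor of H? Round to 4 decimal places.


Prior odds = P(H) / (1 - P(H))
= 0.554 / 0.446
= 1.2422

1.2422


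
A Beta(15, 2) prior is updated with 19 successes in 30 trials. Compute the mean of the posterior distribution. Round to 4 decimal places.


After update: Beta(34, 13)
Mean = 34 / (34 + 13) = 34 / 47
= 0.7234

0.7234


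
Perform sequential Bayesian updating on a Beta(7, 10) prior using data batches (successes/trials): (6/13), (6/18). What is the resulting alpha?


Accumulate successes: 12
Posterior alpha = prior alpha + sum of successes
= 7 + 12 = 19

19


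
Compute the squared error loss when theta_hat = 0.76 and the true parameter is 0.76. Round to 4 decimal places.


L = (theta_hat - theta_true)^2
= (0.76 - 0.76)^2
= 0.0^2 = 0.0

0.0
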